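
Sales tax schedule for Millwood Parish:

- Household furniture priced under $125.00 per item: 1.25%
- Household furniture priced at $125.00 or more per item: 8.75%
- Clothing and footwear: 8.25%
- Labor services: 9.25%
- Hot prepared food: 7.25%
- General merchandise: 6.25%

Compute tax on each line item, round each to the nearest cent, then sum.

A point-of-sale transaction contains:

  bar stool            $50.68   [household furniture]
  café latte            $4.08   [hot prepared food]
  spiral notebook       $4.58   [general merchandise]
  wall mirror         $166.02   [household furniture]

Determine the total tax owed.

$15.75

Bar stool $50.68: household furniture, under $125.00 → 1.25% → $0.63
Café latte $4.08: hot prepared food → 7.25% → $0.30
Spiral notebook $4.58: general merchandise → 6.25% → $0.29
Wall mirror $166.02: household furniture, $125.00 or more → 8.75% → $14.53
Total tax = $0.63 + $0.30 + $0.29 + $14.53 = $15.75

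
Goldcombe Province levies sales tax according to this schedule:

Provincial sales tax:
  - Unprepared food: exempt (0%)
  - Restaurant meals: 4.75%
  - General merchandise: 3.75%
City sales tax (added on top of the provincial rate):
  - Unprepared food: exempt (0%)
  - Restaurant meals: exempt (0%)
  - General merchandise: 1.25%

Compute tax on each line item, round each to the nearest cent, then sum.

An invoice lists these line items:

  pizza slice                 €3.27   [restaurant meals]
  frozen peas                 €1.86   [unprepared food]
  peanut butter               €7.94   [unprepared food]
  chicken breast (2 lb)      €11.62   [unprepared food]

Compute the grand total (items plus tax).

Pizza slice €3.27: restaurant meals → 4.75% + 0% city = 4.75% → €0.16
Frozen peas €1.86: unprepared food → 0% + 0% city = 0% → €0.00
Peanut butter €7.94: unprepared food → 0% + 0% city = 0% → €0.00
Chicken breast (2 lb) €11.62: unprepared food → 0% + 0% city = 0% → €0.00
Subtotal = €24.69; tax = €0.16; total due = €24.85

€24.85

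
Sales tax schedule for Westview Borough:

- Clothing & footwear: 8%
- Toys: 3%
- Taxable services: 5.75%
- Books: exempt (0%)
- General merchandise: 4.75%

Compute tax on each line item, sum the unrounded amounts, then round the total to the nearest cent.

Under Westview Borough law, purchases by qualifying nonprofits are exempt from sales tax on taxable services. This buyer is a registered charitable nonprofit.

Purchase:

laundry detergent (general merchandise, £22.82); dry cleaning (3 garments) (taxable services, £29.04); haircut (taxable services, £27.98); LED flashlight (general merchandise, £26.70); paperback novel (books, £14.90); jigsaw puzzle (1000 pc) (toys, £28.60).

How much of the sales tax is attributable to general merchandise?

£2.35

Laundry detergent £22.82: general merchandise → 4.75% → £1.08395
LED flashlight £26.70: general merchandise → 4.75% → £1.26825
Tax on general merchandise: unrounded sum = £2.3522 → £2.35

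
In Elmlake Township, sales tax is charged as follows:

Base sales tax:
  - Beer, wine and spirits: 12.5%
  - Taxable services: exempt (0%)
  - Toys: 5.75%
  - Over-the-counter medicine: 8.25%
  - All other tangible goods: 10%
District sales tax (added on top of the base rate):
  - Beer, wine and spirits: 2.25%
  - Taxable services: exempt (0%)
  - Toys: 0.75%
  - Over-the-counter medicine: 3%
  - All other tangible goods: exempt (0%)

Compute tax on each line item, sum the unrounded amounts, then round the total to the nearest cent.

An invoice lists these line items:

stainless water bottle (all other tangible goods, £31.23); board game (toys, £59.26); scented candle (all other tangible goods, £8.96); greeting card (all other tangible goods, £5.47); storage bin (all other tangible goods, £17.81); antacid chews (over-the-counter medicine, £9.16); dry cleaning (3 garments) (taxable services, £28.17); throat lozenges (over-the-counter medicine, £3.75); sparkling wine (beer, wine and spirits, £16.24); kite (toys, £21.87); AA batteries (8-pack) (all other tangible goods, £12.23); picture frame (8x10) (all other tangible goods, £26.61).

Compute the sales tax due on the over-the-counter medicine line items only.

Antacid chews £9.16: over-the-counter medicine → 8.25% + 3% district = 11.25% → £1.0305
Throat lozenges £3.75: over-the-counter medicine → 8.25% + 3% district = 11.25% → £0.421875
Tax on over-the-counter medicine: unrounded sum = £1.452375 → £1.45

£1.45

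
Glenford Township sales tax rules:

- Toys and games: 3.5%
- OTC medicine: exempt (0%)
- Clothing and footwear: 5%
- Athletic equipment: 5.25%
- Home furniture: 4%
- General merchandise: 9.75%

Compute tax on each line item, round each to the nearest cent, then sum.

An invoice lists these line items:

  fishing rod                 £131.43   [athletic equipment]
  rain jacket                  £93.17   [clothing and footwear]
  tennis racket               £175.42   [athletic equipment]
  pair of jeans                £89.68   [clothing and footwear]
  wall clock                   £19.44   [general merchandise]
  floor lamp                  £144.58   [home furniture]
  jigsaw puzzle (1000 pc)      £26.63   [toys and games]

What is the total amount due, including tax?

Fishing rod £131.43: athletic equipment → 5.25% → £6.90
Rain jacket £93.17: clothing and footwear → 5% → £4.66
Tennis racket £175.42: athletic equipment → 5.25% → £9.21
Pair of jeans £89.68: clothing and footwear → 5% → £4.48
Wall clock £19.44: general merchandise → 9.75% → £1.90
Floor lamp £144.58: home furniture → 4% → £5.78
Jigsaw puzzle (1000 pc) £26.63: toys and games → 3.5% → £0.93
Subtotal = £680.35; tax = £33.86; total due = £714.21

£714.21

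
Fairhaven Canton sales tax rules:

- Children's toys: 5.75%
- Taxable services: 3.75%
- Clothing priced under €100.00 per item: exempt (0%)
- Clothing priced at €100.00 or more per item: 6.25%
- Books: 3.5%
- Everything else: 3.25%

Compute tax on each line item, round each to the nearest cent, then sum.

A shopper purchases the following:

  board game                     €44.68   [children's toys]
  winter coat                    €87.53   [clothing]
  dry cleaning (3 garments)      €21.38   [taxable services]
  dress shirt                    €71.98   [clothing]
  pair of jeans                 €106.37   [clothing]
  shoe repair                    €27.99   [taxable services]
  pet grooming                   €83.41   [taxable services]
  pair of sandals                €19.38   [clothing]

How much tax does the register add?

Board game €44.68: children's toys → 5.75% → €2.57
Winter coat €87.53: clothing, under €100.00 → 0% → €0.00
Dry cleaning (3 garments) €21.38: taxable services → 3.75% → €0.80
Dress shirt €71.98: clothing, under €100.00 → 0% → €0.00
Pair of jeans €106.37: clothing, €100.00 or more → 6.25% → €6.65
Shoe repair €27.99: taxable services → 3.75% → €1.05
Pet grooming €83.41: taxable services → 3.75% → €3.13
Pair of sandals €19.38: clothing, under €100.00 → 0% → €0.00
Total tax = €2.57 + €0.80 + €6.65 + €1.05 + €3.13 = €14.20

€14.20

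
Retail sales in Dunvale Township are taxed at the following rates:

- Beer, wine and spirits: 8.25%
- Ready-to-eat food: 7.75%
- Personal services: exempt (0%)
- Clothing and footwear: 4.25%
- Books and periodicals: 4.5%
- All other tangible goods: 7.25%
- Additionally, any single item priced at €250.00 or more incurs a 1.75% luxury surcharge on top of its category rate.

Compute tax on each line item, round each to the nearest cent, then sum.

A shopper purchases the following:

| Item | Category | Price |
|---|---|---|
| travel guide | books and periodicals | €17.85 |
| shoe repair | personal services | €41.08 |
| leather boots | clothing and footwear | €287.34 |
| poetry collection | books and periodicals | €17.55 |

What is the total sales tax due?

€18.83

Travel guide €17.85: books and periodicals → 4.5% → €0.80
Shoe repair €41.08: personal services → 0% → €0.00
Leather boots €287.34: clothing and footwear → 4.25% + 1.75% surcharge = 6% → €17.24
Poetry collection €17.55: books and periodicals → 4.5% → €0.79
Total tax = €0.80 + €17.24 + €0.79 = €18.83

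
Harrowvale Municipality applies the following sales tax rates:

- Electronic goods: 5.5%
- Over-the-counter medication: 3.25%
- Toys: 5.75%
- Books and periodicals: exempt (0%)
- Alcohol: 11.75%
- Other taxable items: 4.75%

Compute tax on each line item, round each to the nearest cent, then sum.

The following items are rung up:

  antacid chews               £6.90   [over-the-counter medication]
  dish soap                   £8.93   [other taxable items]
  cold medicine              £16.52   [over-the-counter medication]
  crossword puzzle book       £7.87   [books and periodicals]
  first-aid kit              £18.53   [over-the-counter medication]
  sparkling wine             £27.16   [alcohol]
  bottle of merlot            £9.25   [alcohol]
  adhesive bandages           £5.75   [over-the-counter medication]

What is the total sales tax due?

Antacid chews £6.90: over-the-counter medication → 3.25% → £0.22
Dish soap £8.93: other taxable items → 4.75% → £0.42
Cold medicine £16.52: over-the-counter medication → 3.25% → £0.54
Crossword puzzle book £7.87: books and periodicals → 0% → £0.00
First-aid kit £18.53: over-the-counter medication → 3.25% → £0.60
Sparkling wine £27.16: alcohol → 11.75% → £3.19
Bottle of merlot £9.25: alcohol → 11.75% → £1.09
Adhesive bandages £5.75: over-the-counter medication → 3.25% → £0.19
Total tax = £0.22 + £0.42 + £0.54 + £0.60 + £3.19 + £1.09 + £0.19 = £6.25

£6.25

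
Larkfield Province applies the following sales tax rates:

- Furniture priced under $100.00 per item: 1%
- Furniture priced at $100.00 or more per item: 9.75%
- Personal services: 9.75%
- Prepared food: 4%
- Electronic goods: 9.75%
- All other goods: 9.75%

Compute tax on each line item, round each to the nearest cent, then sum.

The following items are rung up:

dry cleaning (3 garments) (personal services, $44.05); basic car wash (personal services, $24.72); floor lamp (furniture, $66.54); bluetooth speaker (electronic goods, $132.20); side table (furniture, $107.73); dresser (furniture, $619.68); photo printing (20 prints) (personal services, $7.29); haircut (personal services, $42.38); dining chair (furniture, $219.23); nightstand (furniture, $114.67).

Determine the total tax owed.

$128.57

Dry cleaning (3 garments) $44.05: personal services → 9.75% → $4.29
Basic car wash $24.72: personal services → 9.75% → $2.41
Floor lamp $66.54: furniture, under $100.00 → 1% → $0.67
Bluetooth speaker $132.20: electronic goods → 9.75% → $12.89
Side table $107.73: furniture, $100.00 or more → 9.75% → $10.50
Dresser $619.68: furniture, $100.00 or more → 9.75% → $60.42
Photo printing (20 prints) $7.29: personal services → 9.75% → $0.71
Haircut $42.38: personal services → 9.75% → $4.13
Dining chair $219.23: furniture, $100.00 or more → 9.75% → $21.37
Nightstand $114.67: furniture, $100.00 or more → 9.75% → $11.18
Total tax = $4.29 + $2.41 + $0.67 + $12.89 + $10.50 + $60.42 + $0.71 + $4.13 + $21.37 + $11.18 = $128.57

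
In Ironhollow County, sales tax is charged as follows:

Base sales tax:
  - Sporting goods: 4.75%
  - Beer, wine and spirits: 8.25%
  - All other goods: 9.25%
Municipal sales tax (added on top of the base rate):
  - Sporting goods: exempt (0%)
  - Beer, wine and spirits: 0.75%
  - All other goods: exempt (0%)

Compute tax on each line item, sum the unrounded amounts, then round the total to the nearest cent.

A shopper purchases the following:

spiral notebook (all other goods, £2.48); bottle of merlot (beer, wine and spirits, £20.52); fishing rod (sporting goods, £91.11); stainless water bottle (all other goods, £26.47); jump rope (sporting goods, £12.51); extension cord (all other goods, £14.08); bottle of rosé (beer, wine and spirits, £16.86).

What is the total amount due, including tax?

£196.30

Spiral notebook £2.48: all other goods → 9.25% + 0% municipal = 9.25% → £0.2294
Bottle of merlot £20.52: beer, wine and spirits → 8.25% + 0.75% municipal = 9% → £1.8468
Fishing rod £91.11: sporting goods → 4.75% + 0% municipal = 4.75% → £4.327725
Stainless water bottle £26.47: all other goods → 9.25% + 0% municipal = 9.25% → £2.448475
Jump rope £12.51: sporting goods → 4.75% + 0% municipal = 4.75% → £0.594225
Extension cord £14.08: all other goods → 9.25% + 0% municipal = 9.25% → £1.3024
Bottle of rosé £16.86: beer, wine and spirits → 8.25% + 0.75% municipal = 9% → £1.5174
Subtotal = £184.03; unrounded tax = £12.266425 → £12.27; total due = £196.30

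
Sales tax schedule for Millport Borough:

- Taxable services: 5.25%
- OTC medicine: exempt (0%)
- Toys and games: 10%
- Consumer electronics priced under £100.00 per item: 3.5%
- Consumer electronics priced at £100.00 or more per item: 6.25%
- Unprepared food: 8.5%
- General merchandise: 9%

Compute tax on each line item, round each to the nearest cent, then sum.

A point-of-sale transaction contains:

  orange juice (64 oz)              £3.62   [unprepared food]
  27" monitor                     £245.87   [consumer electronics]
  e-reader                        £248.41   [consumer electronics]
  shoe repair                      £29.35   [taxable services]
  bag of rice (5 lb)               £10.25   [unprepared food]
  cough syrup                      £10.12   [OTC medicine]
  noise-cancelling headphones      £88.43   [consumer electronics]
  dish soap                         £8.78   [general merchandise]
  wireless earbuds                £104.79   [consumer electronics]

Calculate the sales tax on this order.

Orange juice (64 oz) £3.62: unprepared food → 8.5% → £0.31
27" monitor £245.87: consumer electronics, £100.00 or more → 6.25% → £15.37
E-reader £248.41: consumer electronics, £100.00 or more → 6.25% → £15.53
Shoe repair £29.35: taxable services → 5.25% → £1.54
Bag of rice (5 lb) £10.25: unprepared food → 8.5% → £0.87
Cough syrup £10.12: OTC medicine → 0% → £0.00
Noise-cancelling headphones £88.43: consumer electronics, under £100.00 → 3.5% → £3.10
Dish soap £8.78: general merchandise → 9% → £0.79
Wireless earbuds £104.79: consumer electronics, £100.00 or more → 6.25% → £6.55
Total tax = £0.31 + £15.37 + £15.53 + £1.54 + £0.87 + £3.10 + £0.79 + £6.55 = £44.06

£44.06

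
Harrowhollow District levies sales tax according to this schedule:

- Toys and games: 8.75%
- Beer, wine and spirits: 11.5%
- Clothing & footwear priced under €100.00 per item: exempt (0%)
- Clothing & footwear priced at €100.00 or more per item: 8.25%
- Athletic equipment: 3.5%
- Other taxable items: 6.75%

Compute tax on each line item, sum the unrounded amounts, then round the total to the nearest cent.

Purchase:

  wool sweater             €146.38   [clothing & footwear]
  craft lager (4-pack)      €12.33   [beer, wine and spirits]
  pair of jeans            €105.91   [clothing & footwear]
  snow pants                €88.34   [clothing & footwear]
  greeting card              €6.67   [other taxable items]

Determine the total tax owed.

€22.68

Wool sweater €146.38: clothing & footwear, €100.00 or more → 8.25% → €12.07635
Craft lager (4-pack) €12.33: beer, wine and spirits → 11.5% → €1.41795
Pair of jeans €105.91: clothing & footwear, €100.00 or more → 8.25% → €8.737575
Snow pants €88.34: clothing & footwear, under €100.00 → 0% → €0.00
Greeting card €6.67: other taxable items → 6.75% → €0.450225
Unrounded tax sum = €22.6821 → €22.68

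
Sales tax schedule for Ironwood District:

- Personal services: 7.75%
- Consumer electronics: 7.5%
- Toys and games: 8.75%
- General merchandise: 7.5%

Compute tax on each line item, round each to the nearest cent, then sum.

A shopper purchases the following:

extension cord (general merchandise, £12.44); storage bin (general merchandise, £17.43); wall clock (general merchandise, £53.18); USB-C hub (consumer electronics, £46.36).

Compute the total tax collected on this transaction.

Extension cord £12.44: general merchandise → 7.5% → £0.93
Storage bin £17.43: general merchandise → 7.5% → £1.31
Wall clock £53.18: general merchandise → 7.5% → £3.99
USB-C hub £46.36: consumer electronics → 7.5% → £3.48
Total tax = £0.93 + £1.31 + £3.99 + £3.48 = £9.71

£9.71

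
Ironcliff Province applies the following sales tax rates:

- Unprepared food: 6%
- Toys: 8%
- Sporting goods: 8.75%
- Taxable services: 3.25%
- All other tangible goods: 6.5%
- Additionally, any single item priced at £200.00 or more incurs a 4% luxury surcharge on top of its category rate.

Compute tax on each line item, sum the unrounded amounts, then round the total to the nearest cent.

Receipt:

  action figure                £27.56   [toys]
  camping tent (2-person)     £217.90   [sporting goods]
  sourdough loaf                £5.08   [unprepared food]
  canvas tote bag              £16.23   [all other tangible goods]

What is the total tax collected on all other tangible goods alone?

Canvas tote bag £16.23: all other tangible goods → 6.5% → £1.05495
Tax on all other tangible goods: unrounded sum = £1.05495 → £1.05

£1.05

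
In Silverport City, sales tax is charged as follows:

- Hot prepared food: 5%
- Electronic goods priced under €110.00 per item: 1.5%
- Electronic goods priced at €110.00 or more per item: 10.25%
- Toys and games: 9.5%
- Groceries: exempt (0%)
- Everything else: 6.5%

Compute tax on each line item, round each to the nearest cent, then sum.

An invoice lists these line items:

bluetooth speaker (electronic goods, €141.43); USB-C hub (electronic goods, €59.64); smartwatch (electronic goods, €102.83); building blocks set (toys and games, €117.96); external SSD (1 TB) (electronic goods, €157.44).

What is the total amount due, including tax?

Bluetooth speaker €141.43: electronic goods, €110.00 or more → 10.25% → €14.50
USB-C hub €59.64: electronic goods, under €110.00 → 1.5% → €0.89
Smartwatch €102.83: electronic goods, under €110.00 → 1.5% → €1.54
Building blocks set €117.96: toys and games → 9.5% → €11.21
External SSD (1 TB) €157.44: electronic goods, €110.00 or more → 10.25% → €16.14
Subtotal = €579.30; tax = €44.28; total due = €623.58

€623.58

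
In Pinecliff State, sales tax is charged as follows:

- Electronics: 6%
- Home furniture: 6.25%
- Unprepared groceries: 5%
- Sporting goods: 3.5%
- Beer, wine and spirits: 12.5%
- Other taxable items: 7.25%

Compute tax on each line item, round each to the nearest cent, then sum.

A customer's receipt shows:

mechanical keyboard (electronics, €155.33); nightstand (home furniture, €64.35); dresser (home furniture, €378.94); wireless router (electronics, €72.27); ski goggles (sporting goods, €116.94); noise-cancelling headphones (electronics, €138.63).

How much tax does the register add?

Mechanical keyboard €155.33: electronics → 6% → €9.32
Nightstand €64.35: home furniture → 6.25% → €4.02
Dresser €378.94: home furniture → 6.25% → €23.68
Wireless router €72.27: electronics → 6% → €4.34
Ski goggles €116.94: sporting goods → 3.5% → €4.09
Noise-cancelling headphones €138.63: electronics → 6% → €8.32
Total tax = €9.32 + €4.02 + €23.68 + €4.34 + €4.09 + €8.32 = €53.77

€53.77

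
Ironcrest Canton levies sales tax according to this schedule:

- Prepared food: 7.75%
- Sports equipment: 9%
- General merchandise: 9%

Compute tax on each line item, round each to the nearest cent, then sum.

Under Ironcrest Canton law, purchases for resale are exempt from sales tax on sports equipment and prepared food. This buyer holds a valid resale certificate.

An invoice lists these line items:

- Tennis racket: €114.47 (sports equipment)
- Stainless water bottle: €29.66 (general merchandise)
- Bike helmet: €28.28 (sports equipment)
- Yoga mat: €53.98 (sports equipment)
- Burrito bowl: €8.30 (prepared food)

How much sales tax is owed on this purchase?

€2.67

Tennis racket €114.47: sports equipment, buyer-exempt → 0% → €0.00
Stainless water bottle €29.66: general merchandise → 9% → €2.67
Bike helmet €28.28: sports equipment, buyer-exempt → 0% → €0.00
Yoga mat €53.98: sports equipment, buyer-exempt → 0% → €0.00
Burrito bowl €8.30: prepared food, buyer-exempt → 0% → €0.00
Total tax = €2.67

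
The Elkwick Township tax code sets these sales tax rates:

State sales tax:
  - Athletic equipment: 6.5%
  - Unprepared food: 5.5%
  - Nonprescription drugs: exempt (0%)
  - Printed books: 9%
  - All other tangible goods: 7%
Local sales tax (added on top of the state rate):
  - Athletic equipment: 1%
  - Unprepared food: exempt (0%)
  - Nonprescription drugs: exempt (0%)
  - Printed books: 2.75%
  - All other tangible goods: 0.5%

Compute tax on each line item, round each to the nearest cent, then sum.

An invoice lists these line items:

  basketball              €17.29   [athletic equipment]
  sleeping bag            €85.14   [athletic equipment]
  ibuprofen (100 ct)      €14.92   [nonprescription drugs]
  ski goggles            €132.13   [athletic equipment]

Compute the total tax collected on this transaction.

Basketball €17.29: athletic equipment → 6.5% + 1% local = 7.5% → €1.30
Sleeping bag €85.14: athletic equipment → 6.5% + 1% local = 7.5% → €6.39
Ibuprofen (100 ct) €14.92: nonprescription drugs → 0% + 0% local = 0% → €0.00
Ski goggles €132.13: athletic equipment → 6.5% + 1% local = 7.5% → €9.91
Total tax = €1.30 + €6.39 + €9.91 = €17.60

€17.60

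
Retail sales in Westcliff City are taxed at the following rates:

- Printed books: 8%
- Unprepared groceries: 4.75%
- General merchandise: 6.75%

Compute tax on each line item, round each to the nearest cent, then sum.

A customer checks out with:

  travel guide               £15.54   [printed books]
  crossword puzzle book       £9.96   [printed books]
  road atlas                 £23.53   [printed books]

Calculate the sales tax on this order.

Travel guide £15.54: printed books → 8% → £1.24
Crossword puzzle book £9.96: printed books → 8% → £0.80
Road atlas £23.53: printed books → 8% → £1.88
Total tax = £1.24 + £0.80 + £1.88 = £3.92

£3.92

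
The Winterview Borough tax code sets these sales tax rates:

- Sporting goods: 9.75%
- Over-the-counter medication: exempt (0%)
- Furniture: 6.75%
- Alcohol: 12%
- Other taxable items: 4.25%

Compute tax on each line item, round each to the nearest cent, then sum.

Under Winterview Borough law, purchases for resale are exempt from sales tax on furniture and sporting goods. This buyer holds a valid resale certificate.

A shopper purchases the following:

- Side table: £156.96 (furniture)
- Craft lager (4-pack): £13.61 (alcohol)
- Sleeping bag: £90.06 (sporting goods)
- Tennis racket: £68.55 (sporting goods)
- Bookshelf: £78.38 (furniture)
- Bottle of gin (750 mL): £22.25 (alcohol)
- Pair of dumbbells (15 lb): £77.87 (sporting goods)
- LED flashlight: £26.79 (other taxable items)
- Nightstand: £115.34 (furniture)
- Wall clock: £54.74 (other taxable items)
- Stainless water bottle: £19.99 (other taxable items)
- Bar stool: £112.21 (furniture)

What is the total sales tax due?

Side table £156.96: furniture, buyer-exempt → 0% → £0.00
Craft lager (4-pack) £13.61: alcohol → 12% → £1.63
Sleeping bag £90.06: sporting goods, buyer-exempt → 0% → £0.00
Tennis racket £68.55: sporting goods, buyer-exempt → 0% → £0.00
Bookshelf £78.38: furniture, buyer-exempt → 0% → £0.00
Bottle of gin (750 mL) £22.25: alcohol → 12% → £2.67
Pair of dumbbells (15 lb) £77.87: sporting goods, buyer-exempt → 0% → £0.00
LED flashlight £26.79: other taxable items → 4.25% → £1.14
Nightstand £115.34: furniture, buyer-exempt → 0% → £0.00
Wall clock £54.74: other taxable items → 4.25% → £2.33
Stainless water bottle £19.99: other taxable items → 4.25% → £0.85
Bar stool £112.21: furniture, buyer-exempt → 0% → £0.00
Total tax = £1.63 + £2.67 + £1.14 + £2.33 + £0.85 = £8.62

£8.62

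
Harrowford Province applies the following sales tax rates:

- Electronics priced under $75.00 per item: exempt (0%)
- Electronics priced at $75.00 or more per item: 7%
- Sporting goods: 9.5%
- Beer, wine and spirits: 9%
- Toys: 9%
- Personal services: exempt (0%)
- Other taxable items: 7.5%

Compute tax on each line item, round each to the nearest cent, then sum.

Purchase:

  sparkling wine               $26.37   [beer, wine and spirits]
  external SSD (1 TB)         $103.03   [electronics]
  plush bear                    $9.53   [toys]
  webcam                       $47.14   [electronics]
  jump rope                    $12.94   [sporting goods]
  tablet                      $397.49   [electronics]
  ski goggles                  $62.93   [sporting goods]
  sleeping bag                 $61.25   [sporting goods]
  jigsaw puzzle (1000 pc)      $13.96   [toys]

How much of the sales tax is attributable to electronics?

$35.03

External SSD (1 TB) $103.03: electronics, $75.00 or more → 7% → $7.21
Webcam $47.14: electronics, under $75.00 → 0% → $0.00
Tablet $397.49: electronics, $75.00 or more → 7% → $27.82
Tax on electronics = $7.21 + $0.00 + $27.82 = $35.03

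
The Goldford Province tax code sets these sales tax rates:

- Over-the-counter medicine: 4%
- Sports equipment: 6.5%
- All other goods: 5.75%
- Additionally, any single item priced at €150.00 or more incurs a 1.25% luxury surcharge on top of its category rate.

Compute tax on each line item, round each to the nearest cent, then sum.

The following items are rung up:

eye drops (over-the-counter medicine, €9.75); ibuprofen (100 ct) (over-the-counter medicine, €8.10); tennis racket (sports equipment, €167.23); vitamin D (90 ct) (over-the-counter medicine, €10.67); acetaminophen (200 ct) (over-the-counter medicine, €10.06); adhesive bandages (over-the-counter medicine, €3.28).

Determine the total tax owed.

€14.63

Eye drops €9.75: over-the-counter medicine → 4% → €0.39
Ibuprofen (100 ct) €8.10: over-the-counter medicine → 4% → €0.32
Tennis racket €167.23: sports equipment → 6.5% + 1.25% surcharge = 7.75% → €12.96
Vitamin D (90 ct) €10.67: over-the-counter medicine → 4% → €0.43
Acetaminophen (200 ct) €10.06: over-the-counter medicine → 4% → €0.40
Adhesive bandages €3.28: over-the-counter medicine → 4% → €0.13
Total tax = €0.39 + €0.32 + €12.96 + €0.43 + €0.40 + €0.13 = €14.63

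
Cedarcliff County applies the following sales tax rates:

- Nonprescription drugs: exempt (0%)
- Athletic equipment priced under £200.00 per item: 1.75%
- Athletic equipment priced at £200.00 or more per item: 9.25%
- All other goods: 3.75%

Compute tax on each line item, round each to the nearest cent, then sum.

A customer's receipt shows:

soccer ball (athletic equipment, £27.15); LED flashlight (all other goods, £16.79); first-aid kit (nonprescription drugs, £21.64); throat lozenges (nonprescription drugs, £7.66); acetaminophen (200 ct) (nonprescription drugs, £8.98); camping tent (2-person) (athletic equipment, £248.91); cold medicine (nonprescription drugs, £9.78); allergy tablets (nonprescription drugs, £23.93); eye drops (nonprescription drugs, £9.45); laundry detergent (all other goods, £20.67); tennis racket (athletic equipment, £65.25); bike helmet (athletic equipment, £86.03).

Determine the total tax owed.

Soccer ball £27.15: athletic equipment, under £200.00 → 1.75% → £0.48
LED flashlight £16.79: all other goods → 3.75% → £0.63
First-aid kit £21.64: nonprescription drugs → 0% → £0.00
Throat lozenges £7.66: nonprescription drugs → 0% → £0.00
Acetaminophen (200 ct) £8.98: nonprescription drugs → 0% → £0.00
Camping tent (2-person) £248.91: athletic equipment, £200.00 or more → 9.25% → £23.02
Cold medicine £9.78: nonprescription drugs → 0% → £0.00
Allergy tablets £23.93: nonprescription drugs → 0% → £0.00
Eye drops £9.45: nonprescription drugs → 0% → £0.00
Laundry detergent £20.67: all other goods → 3.75% → £0.78
Tennis racket £65.25: athletic equipment, under £200.00 → 1.75% → £1.14
Bike helmet £86.03: athletic equipment, under £200.00 → 1.75% → £1.51
Total tax = £0.48 + £0.63 + £23.02 + £0.78 + £1.14 + £1.51 = £27.56

£27.56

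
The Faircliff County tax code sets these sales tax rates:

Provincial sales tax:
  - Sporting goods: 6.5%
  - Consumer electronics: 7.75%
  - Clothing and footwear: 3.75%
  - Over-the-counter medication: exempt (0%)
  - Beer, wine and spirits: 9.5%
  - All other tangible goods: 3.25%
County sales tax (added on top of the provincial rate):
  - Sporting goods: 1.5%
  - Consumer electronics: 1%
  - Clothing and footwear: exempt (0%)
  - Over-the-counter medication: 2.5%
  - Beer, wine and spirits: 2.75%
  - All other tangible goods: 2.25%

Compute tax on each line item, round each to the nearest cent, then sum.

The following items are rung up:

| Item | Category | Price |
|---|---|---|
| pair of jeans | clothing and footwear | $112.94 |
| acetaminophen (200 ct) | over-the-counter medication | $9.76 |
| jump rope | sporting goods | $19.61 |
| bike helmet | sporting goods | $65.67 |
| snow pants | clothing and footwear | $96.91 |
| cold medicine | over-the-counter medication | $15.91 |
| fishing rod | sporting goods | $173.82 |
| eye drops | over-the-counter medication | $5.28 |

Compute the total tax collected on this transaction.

Pair of jeans $112.94: clothing and footwear → 3.75% + 0% county = 3.75% → $4.24
Acetaminophen (200 ct) $9.76: over-the-counter medication → 0% + 2.5% county = 2.5% → $0.24
Jump rope $19.61: sporting goods → 6.5% + 1.5% county = 8% → $1.57
Bike helmet $65.67: sporting goods → 6.5% + 1.5% county = 8% → $5.25
Snow pants $96.91: clothing and footwear → 3.75% + 0% county = 3.75% → $3.63
Cold medicine $15.91: over-the-counter medication → 0% + 2.5% county = 2.5% → $0.40
Fishing rod $173.82: sporting goods → 6.5% + 1.5% county = 8% → $13.91
Eye drops $5.28: over-the-counter medication → 0% + 2.5% county = 2.5% → $0.13
Total tax = $4.24 + $0.24 + $1.57 + $5.25 + $3.63 + $0.40 + $13.91 + $0.13 = $29.37

$29.37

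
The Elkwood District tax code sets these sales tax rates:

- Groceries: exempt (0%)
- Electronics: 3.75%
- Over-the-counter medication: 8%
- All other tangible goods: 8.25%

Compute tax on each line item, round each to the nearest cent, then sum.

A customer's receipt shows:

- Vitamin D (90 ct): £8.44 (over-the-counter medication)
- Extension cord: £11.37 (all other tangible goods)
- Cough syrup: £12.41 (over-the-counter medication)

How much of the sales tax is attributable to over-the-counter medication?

£1.67

Vitamin D (90 ct) £8.44: over-the-counter medication → 8% → £0.68
Cough syrup £12.41: over-the-counter medication → 8% → £0.99
Tax on over-the-counter medication = £0.68 + £0.99 = £1.67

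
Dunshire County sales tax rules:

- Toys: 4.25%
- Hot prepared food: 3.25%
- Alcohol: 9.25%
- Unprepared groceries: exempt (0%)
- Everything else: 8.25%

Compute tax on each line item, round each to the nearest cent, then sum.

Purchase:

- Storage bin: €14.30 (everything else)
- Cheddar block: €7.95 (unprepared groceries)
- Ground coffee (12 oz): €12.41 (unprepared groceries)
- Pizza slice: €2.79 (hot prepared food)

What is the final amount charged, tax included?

Storage bin €14.30: everything else → 8.25% → €1.18
Cheddar block €7.95: unprepared groceries → 0% → €0.00
Ground coffee (12 oz) €12.41: unprepared groceries → 0% → €0.00
Pizza slice €2.79: hot prepared food → 3.25% → €0.09
Subtotal = €37.45; tax = €1.27; total due = €38.72

€38.72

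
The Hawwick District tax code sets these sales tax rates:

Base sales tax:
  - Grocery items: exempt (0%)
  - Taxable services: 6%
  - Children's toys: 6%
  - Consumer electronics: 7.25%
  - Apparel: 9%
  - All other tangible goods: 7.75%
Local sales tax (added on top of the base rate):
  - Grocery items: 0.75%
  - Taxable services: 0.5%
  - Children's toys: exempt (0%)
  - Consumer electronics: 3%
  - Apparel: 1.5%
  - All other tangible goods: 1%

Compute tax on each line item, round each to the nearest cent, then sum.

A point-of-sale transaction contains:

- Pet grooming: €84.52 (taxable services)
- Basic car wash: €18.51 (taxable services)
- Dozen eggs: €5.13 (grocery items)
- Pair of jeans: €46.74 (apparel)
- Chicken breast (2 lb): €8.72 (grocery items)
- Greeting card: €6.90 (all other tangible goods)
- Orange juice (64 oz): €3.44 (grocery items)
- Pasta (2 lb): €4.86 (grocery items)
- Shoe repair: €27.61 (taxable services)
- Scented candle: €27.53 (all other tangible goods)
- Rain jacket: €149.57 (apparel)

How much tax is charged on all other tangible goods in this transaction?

Greeting card €6.90: all other tangible goods → 7.75% + 1% local = 8.75% → €0.60
Scented candle €27.53: all other tangible goods → 7.75% + 1% local = 8.75% → €2.41
Tax on all other tangible goods = €0.60 + €2.41 = €3.01

€3.01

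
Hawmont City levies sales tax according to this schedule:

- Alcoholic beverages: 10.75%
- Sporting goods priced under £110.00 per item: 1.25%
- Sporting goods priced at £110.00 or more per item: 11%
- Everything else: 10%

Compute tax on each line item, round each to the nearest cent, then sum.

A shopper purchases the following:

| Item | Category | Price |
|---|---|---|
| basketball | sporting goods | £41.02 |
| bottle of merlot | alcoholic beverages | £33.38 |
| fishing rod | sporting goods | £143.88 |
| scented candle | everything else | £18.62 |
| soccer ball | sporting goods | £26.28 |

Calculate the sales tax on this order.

£22.12

Basketball £41.02: sporting goods, under £110.00 → 1.25% → £0.51
Bottle of merlot £33.38: alcoholic beverages → 10.75% → £3.59
Fishing rod £143.88: sporting goods, £110.00 or more → 11% → £15.83
Scented candle £18.62: everything else → 10% → £1.86
Soccer ball £26.28: sporting goods, under £110.00 → 1.25% → £0.33
Total tax = £0.51 + £3.59 + £15.83 + £1.86 + £0.33 = £22.12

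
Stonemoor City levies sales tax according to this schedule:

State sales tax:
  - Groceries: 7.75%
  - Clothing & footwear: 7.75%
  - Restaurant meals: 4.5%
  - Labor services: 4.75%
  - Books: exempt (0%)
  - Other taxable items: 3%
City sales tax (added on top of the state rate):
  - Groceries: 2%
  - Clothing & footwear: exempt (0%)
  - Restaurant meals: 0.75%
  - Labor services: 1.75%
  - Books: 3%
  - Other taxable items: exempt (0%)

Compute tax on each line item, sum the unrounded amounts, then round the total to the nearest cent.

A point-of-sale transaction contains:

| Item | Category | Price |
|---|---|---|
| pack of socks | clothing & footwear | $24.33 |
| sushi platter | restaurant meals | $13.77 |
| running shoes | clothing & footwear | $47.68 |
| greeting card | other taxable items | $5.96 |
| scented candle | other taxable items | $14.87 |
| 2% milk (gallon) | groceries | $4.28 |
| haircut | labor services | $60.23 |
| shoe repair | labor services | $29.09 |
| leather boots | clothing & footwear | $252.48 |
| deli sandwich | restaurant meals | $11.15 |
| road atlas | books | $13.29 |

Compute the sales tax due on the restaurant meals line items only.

Sushi platter $13.77: restaurant meals → 4.5% + 0.75% city = 5.25% → $0.722925
Deli sandwich $11.15: restaurant meals → 4.5% + 0.75% city = 5.25% → $0.585375
Tax on restaurant meals: unrounded sum = $1.3083 → $1.31

$1.31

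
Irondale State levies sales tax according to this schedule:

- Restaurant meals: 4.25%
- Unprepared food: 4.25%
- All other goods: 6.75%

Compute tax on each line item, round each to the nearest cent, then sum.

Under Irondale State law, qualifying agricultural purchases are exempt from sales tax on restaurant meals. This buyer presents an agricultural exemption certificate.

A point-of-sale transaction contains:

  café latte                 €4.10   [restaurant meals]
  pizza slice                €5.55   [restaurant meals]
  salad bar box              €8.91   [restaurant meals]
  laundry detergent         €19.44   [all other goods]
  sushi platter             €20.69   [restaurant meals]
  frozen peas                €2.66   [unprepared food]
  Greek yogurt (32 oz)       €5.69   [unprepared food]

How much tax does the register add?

€1.66

Café latte €4.10: restaurant meals, buyer-exempt → 0% → €0.00
Pizza slice €5.55: restaurant meals, buyer-exempt → 0% → €0.00
Salad bar box €8.91: restaurant meals, buyer-exempt → 0% → €0.00
Laundry detergent €19.44: all other goods → 6.75% → €1.31
Sushi platter €20.69: restaurant meals, buyer-exempt → 0% → €0.00
Frozen peas €2.66: unprepared food → 4.25% → €0.11
Greek yogurt (32 oz) €5.69: unprepared food → 4.25% → €0.24
Total tax = €1.31 + €0.11 + €0.24 = €1.66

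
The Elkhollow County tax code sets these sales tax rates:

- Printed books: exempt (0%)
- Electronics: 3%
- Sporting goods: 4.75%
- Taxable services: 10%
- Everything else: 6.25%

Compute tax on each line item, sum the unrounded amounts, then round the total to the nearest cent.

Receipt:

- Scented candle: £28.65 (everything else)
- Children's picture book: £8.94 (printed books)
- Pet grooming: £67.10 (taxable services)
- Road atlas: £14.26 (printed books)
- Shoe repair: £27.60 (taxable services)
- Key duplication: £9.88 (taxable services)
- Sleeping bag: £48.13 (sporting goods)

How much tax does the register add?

Scented candle £28.65: everything else → 6.25% → £1.790625
Children's picture book £8.94: printed books → 0% → £0.00
Pet grooming £67.10: taxable services → 10% → £6.71
Road atlas £14.26: printed books → 0% → £0.00
Shoe repair £27.60: taxable services → 10% → £2.76
Key duplication £9.88: taxable services → 10% → £0.988
Sleeping bag £48.13: sporting goods → 4.75% → £2.286175
Unrounded tax sum = £14.5348 → £14.53

£14.53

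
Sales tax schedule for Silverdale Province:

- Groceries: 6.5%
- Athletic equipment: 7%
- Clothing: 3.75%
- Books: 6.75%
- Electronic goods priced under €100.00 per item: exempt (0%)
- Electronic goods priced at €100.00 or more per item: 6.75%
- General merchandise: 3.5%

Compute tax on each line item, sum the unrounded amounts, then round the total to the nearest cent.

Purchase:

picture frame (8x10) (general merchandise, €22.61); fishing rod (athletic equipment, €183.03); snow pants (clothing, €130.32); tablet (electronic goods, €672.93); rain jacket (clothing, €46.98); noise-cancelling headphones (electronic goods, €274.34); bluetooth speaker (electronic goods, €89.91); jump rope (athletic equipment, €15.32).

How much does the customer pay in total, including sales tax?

Picture frame (8x10) €22.61: general merchandise → 3.5% → €0.79135
Fishing rod €183.03: athletic equipment → 7% → €12.8121
Snow pants €130.32: clothing → 3.75% → €4.887
Tablet €672.93: electronic goods, €100.00 or more → 6.75% → €45.422775
Rain jacket €46.98: clothing → 3.75% → €1.76175
Noise-cancelling headphones €274.34: electronic goods, €100.00 or more → 6.75% → €18.51795
Bluetooth speaker €89.91: electronic goods, under €100.00 → 0% → €0.00
Jump rope €15.32: athletic equipment → 7% → €1.0724
Subtotal = €1435.44; unrounded tax = €85.265325 → €85.27; total due = €1520.71

€1520.71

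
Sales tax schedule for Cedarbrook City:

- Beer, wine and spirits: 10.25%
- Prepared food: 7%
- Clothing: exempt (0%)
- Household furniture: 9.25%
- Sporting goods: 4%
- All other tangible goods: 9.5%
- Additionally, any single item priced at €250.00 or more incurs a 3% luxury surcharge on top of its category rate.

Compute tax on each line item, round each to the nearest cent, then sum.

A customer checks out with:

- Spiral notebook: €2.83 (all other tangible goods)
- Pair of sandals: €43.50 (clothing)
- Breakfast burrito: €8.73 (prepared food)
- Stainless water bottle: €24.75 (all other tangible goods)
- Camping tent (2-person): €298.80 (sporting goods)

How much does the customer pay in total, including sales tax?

€402.76

Spiral notebook €2.83: all other tangible goods → 9.5% → €0.27
Pair of sandals €43.50: clothing → 0% → €0.00
Breakfast burrito €8.73: prepared food → 7% → €0.61
Stainless water bottle €24.75: all other tangible goods → 9.5% → €2.35
Camping tent (2-person) €298.80: sporting goods → 4% + 3% surcharge = 7% → €20.92
Subtotal = €378.61; tax = €24.15; total due = €402.76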